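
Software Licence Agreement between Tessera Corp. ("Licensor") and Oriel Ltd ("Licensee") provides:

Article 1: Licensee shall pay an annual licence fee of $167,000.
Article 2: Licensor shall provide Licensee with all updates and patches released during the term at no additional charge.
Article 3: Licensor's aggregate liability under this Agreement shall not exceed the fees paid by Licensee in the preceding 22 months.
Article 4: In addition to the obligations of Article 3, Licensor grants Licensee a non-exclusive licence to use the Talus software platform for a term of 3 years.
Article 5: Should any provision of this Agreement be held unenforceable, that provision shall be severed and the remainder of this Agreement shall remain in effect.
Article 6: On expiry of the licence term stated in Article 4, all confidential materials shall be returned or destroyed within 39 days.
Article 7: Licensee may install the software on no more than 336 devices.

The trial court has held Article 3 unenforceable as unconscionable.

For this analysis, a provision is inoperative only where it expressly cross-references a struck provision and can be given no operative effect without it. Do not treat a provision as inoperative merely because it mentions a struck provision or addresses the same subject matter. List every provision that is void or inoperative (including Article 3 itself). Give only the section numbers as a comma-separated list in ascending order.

Article 3 is struck. Article 4 mentions Article 3 but its own obligation stands independently of Article 3, so Article 4 is not affected. No other provision's operative terms depend on Article 3. Under the severability clause in Article 5, the remaining provisions continue in force. The provisions still in force are Article 1, Article 2, Article 4, Article 5, Article 6, and Article 7.

3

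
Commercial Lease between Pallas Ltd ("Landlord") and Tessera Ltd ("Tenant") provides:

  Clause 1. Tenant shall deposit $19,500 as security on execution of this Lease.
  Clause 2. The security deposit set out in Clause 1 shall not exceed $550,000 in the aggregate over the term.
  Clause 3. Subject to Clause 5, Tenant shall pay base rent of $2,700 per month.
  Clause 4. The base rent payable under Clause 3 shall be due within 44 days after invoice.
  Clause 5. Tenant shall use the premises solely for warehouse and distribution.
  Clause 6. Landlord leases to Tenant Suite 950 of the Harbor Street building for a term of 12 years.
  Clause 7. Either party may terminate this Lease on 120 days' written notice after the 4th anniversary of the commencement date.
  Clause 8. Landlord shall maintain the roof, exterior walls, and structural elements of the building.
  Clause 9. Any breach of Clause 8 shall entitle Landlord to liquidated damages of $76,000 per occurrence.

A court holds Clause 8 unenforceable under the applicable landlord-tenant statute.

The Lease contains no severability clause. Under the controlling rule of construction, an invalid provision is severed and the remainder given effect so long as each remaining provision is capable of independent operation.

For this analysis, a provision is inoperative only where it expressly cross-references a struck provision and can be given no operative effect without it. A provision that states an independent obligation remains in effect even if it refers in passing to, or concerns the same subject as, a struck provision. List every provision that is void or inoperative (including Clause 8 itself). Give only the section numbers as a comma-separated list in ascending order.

Clause 8 is struck. Clause 9 has no operative effect of its own apart from Clause 8 and is therefore inoperative. With no severability clause, the stated default rule severs what cannot stand and enforces each remaining provision that can operate on its own. That leaves Clause 1, Clause 2, Clause 3, Clause 4, Clause 5, Clause 6, and Clause 7 in effect.

8, 9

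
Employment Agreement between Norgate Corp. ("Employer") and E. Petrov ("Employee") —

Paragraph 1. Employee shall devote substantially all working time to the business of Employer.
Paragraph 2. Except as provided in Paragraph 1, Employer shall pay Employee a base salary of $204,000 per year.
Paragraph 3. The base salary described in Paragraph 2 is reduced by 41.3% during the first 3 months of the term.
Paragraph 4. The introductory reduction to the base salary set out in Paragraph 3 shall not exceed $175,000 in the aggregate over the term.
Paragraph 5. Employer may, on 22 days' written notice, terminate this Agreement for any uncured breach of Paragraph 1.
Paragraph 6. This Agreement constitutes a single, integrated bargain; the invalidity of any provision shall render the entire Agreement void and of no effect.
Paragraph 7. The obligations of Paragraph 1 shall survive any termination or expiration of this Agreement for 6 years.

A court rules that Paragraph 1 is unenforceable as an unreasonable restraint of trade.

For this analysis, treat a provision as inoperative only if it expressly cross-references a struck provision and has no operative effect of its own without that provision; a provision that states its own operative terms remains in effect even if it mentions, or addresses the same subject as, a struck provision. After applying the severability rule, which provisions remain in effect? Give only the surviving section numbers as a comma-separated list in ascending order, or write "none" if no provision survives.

none

Paragraph 1 is struck. Paragraph 5 merely fixes the termination right for breach of Paragraph 1; with Paragraph 1 gone it has nothing to operate on and falls away. The only function of Paragraph 7 is the survival period for Paragraph 1, so it cannot stand once Paragraph 1 is removed. Paragraph 6 provides that the Agreement is not severable, so the invalidity of any one provision voids the entire Agreement. No provision of the Agreement survives.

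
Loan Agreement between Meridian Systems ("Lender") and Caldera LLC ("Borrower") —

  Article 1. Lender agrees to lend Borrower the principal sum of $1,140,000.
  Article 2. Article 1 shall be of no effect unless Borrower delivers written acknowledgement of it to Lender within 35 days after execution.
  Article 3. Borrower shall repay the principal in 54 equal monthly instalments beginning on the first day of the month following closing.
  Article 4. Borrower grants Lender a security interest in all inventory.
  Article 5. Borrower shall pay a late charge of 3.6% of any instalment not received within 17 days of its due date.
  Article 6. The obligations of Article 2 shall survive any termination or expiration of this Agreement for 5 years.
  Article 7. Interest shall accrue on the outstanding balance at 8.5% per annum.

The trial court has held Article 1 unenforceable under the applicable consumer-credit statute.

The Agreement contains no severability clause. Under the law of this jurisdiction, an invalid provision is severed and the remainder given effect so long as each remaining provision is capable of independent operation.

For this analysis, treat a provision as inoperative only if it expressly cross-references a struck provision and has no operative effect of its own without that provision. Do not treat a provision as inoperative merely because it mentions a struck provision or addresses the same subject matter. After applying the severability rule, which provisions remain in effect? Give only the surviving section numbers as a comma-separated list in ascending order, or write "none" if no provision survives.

3, 4, 5, 7

Article 1 is struck. The only function of Article 2 is the acknowledgement condition for Article 1, so it cannot stand once Article 1 is removed. Article 6 merely fixes the survival period for Article 2; with Article 2 gone it has nothing to operate on and falls away. With no severability clause, the stated default rule severs what cannot stand and enforces each remaining provision that can operate on its own. That leaves Article 3, Article 4, Article 5, and Article 7 in effect.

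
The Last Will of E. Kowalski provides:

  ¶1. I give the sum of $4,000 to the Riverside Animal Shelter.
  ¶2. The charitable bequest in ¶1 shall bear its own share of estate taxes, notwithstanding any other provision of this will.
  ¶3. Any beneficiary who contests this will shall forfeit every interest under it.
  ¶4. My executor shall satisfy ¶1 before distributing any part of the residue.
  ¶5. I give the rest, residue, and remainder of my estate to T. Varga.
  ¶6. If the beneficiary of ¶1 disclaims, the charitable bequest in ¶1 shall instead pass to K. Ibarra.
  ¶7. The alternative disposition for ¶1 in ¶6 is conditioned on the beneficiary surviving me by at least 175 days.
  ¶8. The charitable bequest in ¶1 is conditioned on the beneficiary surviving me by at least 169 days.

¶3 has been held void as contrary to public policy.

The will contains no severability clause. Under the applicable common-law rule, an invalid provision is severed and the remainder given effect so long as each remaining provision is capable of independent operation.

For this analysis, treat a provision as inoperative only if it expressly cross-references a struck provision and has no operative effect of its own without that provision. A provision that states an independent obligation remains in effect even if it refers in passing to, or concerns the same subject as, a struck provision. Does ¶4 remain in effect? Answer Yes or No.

Yes

¶3 is struck. No other provision's operative terms depend on ¶3. With no severability clause, the stated default rule severs what cannot stand and enforces each remaining provision that can operate on its own. The provisions still in force are ¶1, ¶2, ¶4, ¶5, ¶6, ¶7, and ¶8. ¶4 is among the surviving provisions, so the answer is yes.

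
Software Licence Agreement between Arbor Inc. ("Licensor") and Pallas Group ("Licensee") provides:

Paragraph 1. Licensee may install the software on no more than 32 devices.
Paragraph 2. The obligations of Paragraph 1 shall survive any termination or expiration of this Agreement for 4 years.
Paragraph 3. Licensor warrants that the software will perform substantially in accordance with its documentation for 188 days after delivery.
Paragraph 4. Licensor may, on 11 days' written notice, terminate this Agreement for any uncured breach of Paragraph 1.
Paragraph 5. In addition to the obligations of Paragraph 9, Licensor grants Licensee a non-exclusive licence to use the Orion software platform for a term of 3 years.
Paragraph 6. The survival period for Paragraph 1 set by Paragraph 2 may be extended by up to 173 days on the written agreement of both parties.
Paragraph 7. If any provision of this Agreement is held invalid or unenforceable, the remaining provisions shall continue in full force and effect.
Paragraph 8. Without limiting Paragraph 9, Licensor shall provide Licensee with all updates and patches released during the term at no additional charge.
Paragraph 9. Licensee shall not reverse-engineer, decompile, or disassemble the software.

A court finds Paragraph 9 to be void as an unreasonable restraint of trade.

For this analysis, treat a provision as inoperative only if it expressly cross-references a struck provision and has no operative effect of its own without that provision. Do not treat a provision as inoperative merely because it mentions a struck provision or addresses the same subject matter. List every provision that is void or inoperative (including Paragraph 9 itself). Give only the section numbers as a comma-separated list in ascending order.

Paragraph 9 is struck. Paragraph 5 mentions Paragraph 9 but its own obligation stands independently of Paragraph 9, so Paragraph 5 is not affected. Paragraph 8 mentions Paragraph 9 but its own obligation stands independently of Paragraph 9, so Paragraph 8 is not affected. No other provision's operative terms depend on Paragraph 9. Paragraph 7 is a severability clause and preserves every provision that can still be given independent effect. Paragraph 1, Paragraph 2, Paragraph 3, Paragraph 4, Paragraph 5, Paragraph 6, Paragraph 7, and Paragraph 8 remain in effect.

9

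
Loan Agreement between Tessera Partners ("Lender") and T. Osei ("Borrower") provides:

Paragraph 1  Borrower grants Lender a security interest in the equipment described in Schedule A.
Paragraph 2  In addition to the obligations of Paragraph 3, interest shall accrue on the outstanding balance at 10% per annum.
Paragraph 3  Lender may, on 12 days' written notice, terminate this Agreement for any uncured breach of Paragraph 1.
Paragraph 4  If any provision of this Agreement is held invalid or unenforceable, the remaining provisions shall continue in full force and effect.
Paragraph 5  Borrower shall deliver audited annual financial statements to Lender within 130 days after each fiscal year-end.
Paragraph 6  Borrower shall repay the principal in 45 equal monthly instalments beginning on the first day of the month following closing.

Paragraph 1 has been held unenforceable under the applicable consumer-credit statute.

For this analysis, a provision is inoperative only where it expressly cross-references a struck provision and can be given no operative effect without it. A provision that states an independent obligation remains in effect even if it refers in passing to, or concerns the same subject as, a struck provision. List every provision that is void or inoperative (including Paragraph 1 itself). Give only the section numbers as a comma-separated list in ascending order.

1, 3

Paragraph 1 is struck. Paragraph 3 has no operative effect of its own apart from Paragraph 1 and is therefore inoperative. Although Paragraph 2 refers to Paragraph 3, its operative terms do not depend on Paragraph 3, so it remains in effect. Under the severability clause in Paragraph 4, the remaining provisions continue in force. Paragraph 2, Paragraph 4, Paragraph 5, and Paragraph 6 remain in effect.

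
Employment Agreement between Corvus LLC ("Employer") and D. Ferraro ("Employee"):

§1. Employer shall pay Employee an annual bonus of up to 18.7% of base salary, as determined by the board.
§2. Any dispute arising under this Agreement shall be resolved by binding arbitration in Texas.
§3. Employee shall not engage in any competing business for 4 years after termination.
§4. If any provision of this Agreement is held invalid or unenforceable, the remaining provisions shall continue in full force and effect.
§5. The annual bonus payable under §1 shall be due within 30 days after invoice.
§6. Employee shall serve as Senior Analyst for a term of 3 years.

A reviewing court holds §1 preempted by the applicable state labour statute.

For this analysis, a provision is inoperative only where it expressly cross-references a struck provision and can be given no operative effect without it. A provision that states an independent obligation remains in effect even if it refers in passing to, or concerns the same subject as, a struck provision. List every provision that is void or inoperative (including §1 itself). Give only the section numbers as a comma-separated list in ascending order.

1, 5

§1 is struck. §5 does nothing except set the payment deadline for the annual bonus by reference to §1; with §1 gone it has no independent effect and is inoperative. Under the severability clause in §4, the remaining provisions continue in force. The provisions still in force are §2, §3, §4, and §6.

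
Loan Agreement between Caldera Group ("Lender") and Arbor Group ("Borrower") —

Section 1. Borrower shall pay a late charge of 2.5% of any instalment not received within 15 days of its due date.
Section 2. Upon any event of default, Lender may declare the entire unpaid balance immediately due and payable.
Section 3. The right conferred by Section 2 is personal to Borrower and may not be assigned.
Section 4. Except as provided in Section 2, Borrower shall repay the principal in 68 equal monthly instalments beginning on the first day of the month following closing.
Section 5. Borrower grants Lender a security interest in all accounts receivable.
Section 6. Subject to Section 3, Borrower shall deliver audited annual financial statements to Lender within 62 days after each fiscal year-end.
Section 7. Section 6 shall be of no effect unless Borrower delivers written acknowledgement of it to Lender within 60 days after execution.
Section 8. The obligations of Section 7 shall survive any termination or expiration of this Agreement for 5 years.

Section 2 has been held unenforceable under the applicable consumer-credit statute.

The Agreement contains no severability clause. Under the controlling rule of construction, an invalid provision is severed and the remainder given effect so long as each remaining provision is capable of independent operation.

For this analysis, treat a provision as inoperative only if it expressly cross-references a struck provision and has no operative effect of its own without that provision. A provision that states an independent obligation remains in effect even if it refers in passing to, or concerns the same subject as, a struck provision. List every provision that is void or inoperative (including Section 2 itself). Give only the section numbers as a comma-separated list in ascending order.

Section 2 is struck. The only function of Section 3 is the non-assignment of Section 2, so it cannot stand once Section 2 is removed. Section 6 mentions Section 3 but its own obligation stands independently of Section 3, so Section 6 is not affected. Section 4 mentions Section 2 but its own obligation stands independently of Section 2, so Section 4 is not affected. With no severability clause, the stated default rule severs what cannot stand and enforces each remaining provision that can operate on its own. That leaves Section 1, Section 4, Section 5, Section 6, Section 7, and Section 8 in effect.

2, 3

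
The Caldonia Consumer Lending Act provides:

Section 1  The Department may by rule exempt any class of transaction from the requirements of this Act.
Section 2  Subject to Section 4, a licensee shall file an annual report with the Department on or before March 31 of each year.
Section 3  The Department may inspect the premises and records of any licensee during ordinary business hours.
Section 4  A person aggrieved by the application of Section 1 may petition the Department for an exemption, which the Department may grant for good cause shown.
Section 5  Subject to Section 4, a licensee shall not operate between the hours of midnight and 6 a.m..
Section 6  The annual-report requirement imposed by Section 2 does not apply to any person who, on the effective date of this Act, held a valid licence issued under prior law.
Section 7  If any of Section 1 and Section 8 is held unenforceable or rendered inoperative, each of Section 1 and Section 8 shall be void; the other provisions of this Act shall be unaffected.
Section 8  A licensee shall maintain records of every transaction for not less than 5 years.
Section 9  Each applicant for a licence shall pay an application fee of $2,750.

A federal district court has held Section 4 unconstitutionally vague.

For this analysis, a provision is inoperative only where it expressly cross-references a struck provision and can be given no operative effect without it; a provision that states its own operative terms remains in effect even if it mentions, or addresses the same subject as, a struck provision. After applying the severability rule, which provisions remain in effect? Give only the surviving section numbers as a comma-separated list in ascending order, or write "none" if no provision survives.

Section 4 is struck. Section 2 mentions Section 4 but its own obligation stands independently of Section 4, so Section 2 is not affected. Although Section 5 refers to Section 4, its operative terms do not depend on Section 4, so it remains in effect. No other provision's operative terms depend on Section 4. Section 7 ties Section 1 and Section 8 together, but none of those is affected here; the remaining provisions continue in force under Section 7. The provisions still in force are Section 1, Section 2, Section 3, Section 5, Section 6, Section 7, Section 8, and Section 9.

1, 2, 3, 5, 6, 7, 8, 9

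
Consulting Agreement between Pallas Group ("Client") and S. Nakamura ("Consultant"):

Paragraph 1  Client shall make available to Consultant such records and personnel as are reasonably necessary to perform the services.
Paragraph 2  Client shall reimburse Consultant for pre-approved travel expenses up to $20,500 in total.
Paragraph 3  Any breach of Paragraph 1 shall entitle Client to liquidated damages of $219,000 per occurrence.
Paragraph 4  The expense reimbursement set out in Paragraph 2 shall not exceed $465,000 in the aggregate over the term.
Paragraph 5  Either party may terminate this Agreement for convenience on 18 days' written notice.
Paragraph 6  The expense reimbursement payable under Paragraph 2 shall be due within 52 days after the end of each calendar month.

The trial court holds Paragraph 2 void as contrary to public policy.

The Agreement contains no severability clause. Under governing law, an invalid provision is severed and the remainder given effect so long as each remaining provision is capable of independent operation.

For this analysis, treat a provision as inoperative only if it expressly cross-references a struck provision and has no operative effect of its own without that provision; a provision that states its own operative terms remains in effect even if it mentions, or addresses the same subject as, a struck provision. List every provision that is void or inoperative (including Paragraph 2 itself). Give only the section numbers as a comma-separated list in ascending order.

Paragraph 2 is struck. Paragraph 4 operates only by reference to Paragraph 2, so it falls with Paragraph 2. Paragraph 6 does nothing except set the payment deadline for the expense reimbursement by reference to Paragraph 2; with Paragraph 2 gone it has no independent effect and is inoperative. Under the stated default rule, only provisions that cannot operate independently fall away; the rest are enforced. The provisions still in force are Paragraph 1, Paragraph 3, and Paragraph 5.

2, 4, 6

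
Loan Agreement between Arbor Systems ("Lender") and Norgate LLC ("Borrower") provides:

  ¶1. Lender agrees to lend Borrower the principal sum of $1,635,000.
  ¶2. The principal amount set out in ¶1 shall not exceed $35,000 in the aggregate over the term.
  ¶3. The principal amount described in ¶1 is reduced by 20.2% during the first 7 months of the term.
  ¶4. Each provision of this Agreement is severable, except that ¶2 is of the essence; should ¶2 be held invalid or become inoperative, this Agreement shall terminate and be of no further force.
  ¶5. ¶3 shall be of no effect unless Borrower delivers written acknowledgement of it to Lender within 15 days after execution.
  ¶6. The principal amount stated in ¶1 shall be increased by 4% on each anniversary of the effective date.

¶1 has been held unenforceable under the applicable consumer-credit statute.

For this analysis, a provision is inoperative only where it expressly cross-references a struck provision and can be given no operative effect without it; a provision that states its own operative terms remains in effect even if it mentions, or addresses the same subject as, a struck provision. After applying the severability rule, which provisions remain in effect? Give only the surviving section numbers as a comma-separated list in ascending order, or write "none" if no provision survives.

none

¶1 is struck. ¶2 has no operative effect of its own apart from ¶1 and is therefore inoperative. ¶3 does nothing except set the introductory reduction to the principal amount by reference to ¶1; with ¶1 gone it has no independent effect and is inoperative. The whole of ¶6 is the escalation of the principal amount, defined by reference to ¶1, so ¶6 cannot stand once ¶1 is removed. ¶5 operates only by reference to ¶3, so it falls with ¶3. ¶4 makes ¶2 an essential term, and ¶2 has been rendered inoperative by the cascade; under ¶4, the entire Agreement is therefore void. No provision of the Agreement survives.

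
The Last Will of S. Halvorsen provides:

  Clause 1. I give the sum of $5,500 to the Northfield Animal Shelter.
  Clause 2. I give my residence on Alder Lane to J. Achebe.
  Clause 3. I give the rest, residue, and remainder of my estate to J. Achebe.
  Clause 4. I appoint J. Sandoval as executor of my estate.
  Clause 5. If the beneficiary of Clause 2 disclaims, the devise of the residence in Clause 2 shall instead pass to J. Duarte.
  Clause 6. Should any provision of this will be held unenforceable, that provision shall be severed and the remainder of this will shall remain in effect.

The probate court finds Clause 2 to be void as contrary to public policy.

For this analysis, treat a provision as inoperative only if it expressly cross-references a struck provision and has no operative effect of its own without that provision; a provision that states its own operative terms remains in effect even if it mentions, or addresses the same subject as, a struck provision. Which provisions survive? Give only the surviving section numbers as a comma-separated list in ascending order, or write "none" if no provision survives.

1, 3, 4, 6

Clause 2 is struck. Clause 5 has no operative effect of its own apart from Clause 2 and is therefore inoperative. Clause 6 is a severability clause and preserves every provision that can still be given independent effect. That leaves Clause 1, Clause 3, Clause 4, and Clause 6 in effect.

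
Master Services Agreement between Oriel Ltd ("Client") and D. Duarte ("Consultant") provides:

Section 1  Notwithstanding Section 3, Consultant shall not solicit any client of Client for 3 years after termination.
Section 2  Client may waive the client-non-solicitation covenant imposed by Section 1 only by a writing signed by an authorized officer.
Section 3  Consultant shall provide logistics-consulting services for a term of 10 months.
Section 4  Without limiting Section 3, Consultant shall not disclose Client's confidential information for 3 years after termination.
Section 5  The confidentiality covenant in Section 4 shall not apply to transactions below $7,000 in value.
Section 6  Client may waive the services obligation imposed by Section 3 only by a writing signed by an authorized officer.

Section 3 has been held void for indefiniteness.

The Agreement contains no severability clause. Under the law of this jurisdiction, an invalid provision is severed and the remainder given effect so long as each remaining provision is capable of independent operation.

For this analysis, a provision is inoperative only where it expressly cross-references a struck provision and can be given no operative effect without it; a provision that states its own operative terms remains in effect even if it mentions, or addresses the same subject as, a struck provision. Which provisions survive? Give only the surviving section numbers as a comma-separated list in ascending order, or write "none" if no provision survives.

Section 3 is struck. Section 6 operates only by reference to Section 3, so it falls with Section 3. Although Section 1 refers to Section 3, its operative terms do not depend on Section 3, so it remains in effect. Although Section 4 refers to Section 3, its operative terms do not depend on Section 3, so it remains in effect. Under the stated default rule, only provisions that cannot operate independently fall away; the rest are enforced. Section 1, Section 2, Section 4, and Section 5 remain in effect.

1, 2, 4, 5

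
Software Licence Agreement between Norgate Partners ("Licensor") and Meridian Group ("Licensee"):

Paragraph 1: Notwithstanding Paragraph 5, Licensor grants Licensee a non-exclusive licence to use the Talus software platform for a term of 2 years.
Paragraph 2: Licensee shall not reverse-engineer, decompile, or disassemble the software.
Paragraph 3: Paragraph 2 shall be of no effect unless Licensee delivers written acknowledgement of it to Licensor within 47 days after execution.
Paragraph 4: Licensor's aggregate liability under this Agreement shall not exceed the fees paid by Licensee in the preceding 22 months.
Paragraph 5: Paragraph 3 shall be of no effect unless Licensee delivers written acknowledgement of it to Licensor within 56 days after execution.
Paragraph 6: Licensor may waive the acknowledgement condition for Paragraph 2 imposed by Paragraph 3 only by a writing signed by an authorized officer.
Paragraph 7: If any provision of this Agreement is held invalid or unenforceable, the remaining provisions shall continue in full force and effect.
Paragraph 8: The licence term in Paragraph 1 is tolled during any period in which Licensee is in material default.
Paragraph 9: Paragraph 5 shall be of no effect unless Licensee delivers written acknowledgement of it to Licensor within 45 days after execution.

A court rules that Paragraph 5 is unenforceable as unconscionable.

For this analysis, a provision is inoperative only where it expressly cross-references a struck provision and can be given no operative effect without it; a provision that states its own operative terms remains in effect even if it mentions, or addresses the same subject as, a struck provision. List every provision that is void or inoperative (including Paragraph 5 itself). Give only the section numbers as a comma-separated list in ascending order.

Paragraph 5 is struck. Paragraph 9 has no operative effect of its own apart from Paragraph 5 and is therefore inoperative. Paragraph 1 mentions Paragraph 5 but its own obligation stands independently of Paragraph 5, so Paragraph 1 is not affected. Paragraph 7 is a severability clause and preserves every provision that can still be given independent effect. The provisions still in force are Paragraph 1, Paragraph 2, Paragraph 3, Paragraph 4, Paragraph 6, Paragraph 7, and Paragraph 8.

5, 9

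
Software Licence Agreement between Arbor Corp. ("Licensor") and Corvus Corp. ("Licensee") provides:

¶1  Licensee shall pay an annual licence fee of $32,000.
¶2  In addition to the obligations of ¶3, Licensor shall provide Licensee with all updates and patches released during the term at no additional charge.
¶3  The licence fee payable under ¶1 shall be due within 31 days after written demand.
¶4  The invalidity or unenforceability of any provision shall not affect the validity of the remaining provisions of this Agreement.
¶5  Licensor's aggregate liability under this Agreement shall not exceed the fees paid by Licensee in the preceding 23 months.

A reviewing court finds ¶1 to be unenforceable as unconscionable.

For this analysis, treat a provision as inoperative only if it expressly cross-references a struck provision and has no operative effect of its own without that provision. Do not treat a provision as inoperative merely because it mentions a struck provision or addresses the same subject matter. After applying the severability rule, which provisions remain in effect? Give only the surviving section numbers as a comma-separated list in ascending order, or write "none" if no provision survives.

2, 4, 5

¶1 is struck. ¶3 has no operative effect of its own apart from ¶1 and is therefore inoperative. Although ¶2 refers to ¶3, its operative terms do not depend on ¶3, so it remains in effect. ¶4 is a severability clause and preserves every provision that can still be given independent effect. The provisions still in force are ¶2, ¶4, and ¶5.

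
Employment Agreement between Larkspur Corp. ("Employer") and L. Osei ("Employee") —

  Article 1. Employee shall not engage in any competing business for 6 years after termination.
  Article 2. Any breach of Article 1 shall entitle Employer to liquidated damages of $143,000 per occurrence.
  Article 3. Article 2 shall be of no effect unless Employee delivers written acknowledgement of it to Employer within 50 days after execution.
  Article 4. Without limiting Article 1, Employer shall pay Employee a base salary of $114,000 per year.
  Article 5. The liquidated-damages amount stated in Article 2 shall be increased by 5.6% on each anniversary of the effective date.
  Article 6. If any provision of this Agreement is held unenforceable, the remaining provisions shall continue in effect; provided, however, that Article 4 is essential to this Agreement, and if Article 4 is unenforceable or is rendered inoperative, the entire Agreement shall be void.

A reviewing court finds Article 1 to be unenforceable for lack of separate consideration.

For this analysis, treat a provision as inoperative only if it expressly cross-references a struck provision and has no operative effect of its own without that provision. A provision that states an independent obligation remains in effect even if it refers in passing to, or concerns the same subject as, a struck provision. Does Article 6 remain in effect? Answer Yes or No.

Article 1 is struck. Article 2 has no operative effect of its own apart from Article 1 and is therefore inoperative. The only function of Article 3 is the acknowledgement condition for Article 2, so it cannot stand once Article 2 is removed. Article 5 does nothing except set the escalation of the liquidated-damages amount by reference to Article 2; with Article 2 gone it has no independent effect and is inoperative. Although Article 4 refers to Article 1, its operative terms do not depend on Article 1, so it remains in effect. Article 6 makes Article 4 an essential term, but Article 4 is unaffected, so the severability proviso in Article 6 preserves the remaining provisions. The provisions still in force are Article 4 and Article 6. Article 6 is among the surviving provisions, so the answer is yes.

Yes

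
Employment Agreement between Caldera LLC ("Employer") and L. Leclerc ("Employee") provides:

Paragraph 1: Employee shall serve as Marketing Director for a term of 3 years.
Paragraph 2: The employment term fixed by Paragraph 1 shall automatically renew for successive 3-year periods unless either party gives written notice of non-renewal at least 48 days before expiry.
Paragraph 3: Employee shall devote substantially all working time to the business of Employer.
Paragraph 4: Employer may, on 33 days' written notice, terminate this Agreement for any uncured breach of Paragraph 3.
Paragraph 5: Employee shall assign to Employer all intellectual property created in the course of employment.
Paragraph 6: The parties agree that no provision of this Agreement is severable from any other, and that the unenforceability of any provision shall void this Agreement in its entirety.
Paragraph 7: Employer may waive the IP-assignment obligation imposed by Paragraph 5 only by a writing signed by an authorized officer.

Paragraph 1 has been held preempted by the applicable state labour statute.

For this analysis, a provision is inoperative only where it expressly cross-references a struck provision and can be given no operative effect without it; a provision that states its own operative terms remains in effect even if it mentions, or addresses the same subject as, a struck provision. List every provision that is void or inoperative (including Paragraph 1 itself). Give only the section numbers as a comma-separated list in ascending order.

1, 2, 3, 4, 5, 6, 7

Paragraph 1 is struck. Paragraph 2 has no operative effect of its own apart from Paragraph 1 and is therefore inoperative. Paragraph 6 provides that the Agreement is not severable, so the invalidity of any one provision voids the entire Agreement. No provision of the Agreement survives.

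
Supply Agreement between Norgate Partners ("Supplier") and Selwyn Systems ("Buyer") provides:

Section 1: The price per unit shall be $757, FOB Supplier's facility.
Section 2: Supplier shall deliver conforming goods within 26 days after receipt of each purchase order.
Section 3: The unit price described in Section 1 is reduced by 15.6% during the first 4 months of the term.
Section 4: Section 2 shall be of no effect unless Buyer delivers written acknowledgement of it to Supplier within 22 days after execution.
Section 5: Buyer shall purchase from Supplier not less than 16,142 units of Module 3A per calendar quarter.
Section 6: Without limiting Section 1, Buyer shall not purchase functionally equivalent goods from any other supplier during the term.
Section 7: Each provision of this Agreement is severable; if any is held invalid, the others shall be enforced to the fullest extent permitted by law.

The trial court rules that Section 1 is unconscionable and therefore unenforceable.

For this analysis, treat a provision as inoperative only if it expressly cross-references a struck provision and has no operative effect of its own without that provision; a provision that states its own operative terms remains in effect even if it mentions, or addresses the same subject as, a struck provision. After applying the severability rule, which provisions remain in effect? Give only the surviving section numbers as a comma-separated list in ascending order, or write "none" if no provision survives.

Section 1 is struck. The whole of Section 3 is the introductory reduction to the unit price, defined by reference to Section 1, so Section 3 cannot stand once Section 1 is removed. Section 6 mentions Section 1 but its own obligation stands independently of Section 1, so Section 6 is not affected. Under the severability clause in Section 7, the remaining provisions continue in force. The provisions still in force are Section 2, Section 4, Section 5, Section 6, and Section 7.

2, 4, 5, 6, 7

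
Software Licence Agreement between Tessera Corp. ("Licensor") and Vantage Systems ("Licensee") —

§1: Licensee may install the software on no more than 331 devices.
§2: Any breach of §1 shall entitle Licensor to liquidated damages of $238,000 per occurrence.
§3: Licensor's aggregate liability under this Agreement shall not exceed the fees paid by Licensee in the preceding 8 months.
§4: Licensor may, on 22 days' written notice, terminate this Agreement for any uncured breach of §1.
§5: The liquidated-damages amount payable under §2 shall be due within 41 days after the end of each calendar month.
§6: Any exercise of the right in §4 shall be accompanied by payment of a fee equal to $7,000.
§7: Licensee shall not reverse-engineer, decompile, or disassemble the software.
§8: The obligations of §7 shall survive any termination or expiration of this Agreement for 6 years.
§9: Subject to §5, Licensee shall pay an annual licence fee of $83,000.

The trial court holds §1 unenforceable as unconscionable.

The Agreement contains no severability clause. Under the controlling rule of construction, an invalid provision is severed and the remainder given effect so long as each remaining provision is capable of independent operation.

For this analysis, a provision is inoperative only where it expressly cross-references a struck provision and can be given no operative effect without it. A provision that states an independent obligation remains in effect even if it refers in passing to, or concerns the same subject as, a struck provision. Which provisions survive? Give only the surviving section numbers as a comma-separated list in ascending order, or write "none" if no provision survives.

§1 is struck. §2 operates only by reference to §1, so it falls with §1. The only function of §4 is the termination right for breach of §1, so it cannot stand once §1 is removed. §5 does nothing except set the payment deadline for the liquidated-damages amount by reference to §2; with §2 gone it has no independent effect and is inoperative. The only function of §6 is the exercise fee for §4, so it cannot stand once §4 is removed. §9 mentions §5 but its own obligation stands independently of §5, so §9 is not affected. With no severability clause, the stated default rule severs what cannot stand and enforces each remaining provision that can operate on its own. §3, §7, §8, and §9 remain in effect.

3, 7, 8, 9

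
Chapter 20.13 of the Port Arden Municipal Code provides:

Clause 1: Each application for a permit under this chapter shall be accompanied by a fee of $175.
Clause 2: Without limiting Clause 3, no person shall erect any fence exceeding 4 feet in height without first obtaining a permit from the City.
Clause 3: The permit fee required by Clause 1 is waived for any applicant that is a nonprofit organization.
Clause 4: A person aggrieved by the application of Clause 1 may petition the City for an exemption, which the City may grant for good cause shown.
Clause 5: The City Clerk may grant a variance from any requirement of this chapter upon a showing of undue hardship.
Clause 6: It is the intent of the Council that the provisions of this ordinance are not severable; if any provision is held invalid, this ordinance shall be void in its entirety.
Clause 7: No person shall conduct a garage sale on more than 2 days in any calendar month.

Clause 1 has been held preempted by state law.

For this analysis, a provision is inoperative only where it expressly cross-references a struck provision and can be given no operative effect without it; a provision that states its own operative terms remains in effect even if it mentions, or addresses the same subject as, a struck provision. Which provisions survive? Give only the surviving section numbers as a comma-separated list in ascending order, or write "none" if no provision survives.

Clause 1 is struck. Clause 3 does nothing except set the nonprofit waiver of the permit fee by reference to Clause 1; with Clause 1 gone it has no independent effect and is inoperative. Clause 4 has no operative effect of its own apart from Clause 1 and is therefore inoperative. Clause 6 provides that the ordinance is not severable, so the invalidity of any one provision voids the entire ordinance. No provision of the ordinance survives.

none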